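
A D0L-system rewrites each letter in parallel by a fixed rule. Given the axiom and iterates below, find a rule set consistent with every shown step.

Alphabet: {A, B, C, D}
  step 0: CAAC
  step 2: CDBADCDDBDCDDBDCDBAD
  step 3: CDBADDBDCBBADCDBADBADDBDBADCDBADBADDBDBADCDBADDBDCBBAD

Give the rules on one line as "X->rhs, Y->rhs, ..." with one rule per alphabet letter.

  step 2 ⇒ step 3: CDBADCDDBDCDDBDCDBAD ⇒ CD·BAD·DBD·CB·BAD·CD·BAD·BAD·DBD·BAD·CD·BAD·BAD·DBD·BAD·CD·BAD·DBD·CB·BAD
    A ↦ CB
    B ↦ DBD
    C ↦ CD
    D ↦ BAD

A->CB, B->DBD, C->CD, D->BAD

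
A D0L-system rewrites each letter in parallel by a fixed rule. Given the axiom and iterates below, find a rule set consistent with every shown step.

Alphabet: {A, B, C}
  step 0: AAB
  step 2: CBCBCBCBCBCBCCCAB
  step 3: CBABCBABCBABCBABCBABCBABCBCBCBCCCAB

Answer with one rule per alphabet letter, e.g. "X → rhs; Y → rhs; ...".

A->CCC, B->AB, C->CB

  step 2 ⇒ step 3: CBCBCBCBCBCBCCCAB ⇒ CB·AB·CB·AB·CB·AB·CB·AB·CB·AB·CB·AB·CB·CB·CB·CCC·AB
    A ↦ CCC
    B ↦ AB
    C ↦ CB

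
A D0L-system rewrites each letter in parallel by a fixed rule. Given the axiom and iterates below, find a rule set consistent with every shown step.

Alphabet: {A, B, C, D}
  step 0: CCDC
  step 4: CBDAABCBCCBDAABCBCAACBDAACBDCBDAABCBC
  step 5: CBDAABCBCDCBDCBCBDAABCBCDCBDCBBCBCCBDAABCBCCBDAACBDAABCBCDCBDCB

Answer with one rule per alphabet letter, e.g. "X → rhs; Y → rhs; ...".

  step 4 ⇒ step 5: CBDAABCBCCBDAABCBCAACBDAACBDCBDAABCBC ⇒ CB·D·AA·BC·BC·D·CB·D·CB·CB·D·AA·BC·BC·D·CB·D·CB·BC·BC·CB·D·AA·BC·BC·CB·D·AA·CB·D·AA·BC·BC·D·CB·D·CB
    A ↦ BC
    B ↦ D
    C ↦ CB
    D ↦ AA

A->BC, B->D, C->CB, D->AA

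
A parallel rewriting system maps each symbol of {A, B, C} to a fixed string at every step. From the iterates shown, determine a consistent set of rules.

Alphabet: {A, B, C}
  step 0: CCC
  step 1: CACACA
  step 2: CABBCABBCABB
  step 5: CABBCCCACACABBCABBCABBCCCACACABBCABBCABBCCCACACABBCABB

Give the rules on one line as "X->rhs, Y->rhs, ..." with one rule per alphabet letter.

  step 1 ⇒ step 2: CACACA ⇒ CA·BB·CA·BB·CA·BB
    A ↦ BB
    C ↦ CA
    B ↦ C  (constrained at step 2)

A->BB, B->C, C->CA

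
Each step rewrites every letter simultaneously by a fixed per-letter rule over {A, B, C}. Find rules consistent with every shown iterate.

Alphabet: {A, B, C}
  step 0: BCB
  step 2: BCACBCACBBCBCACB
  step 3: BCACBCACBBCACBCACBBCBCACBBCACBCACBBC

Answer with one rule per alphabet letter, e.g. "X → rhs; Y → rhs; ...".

A->C, B->BC, C->ACB

  step 2 ⇒ step 3: BCACBCACBBCBCACB ⇒ BC·ACB·C·ACB·BC·ACB·C·ACB·BC·BC·ACB·BC·ACB·C·ACB·BC
    A ↦ C
    B ↦ BC
    C ↦ ACB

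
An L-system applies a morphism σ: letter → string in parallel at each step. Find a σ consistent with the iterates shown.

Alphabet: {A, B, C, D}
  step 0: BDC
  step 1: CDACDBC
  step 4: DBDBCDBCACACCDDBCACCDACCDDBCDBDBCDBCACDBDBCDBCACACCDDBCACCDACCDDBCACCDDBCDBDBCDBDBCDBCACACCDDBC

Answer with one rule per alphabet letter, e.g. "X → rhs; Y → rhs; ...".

A->DB, B->CD, C->DBC, D->AC

  step 0 ⇒ step 1: BDC ⇒ CD·AC·DBC
    B ↦ CD
    C ↦ DBC
    D ↦ AC
    A ↦ DB  (constrained at step 1)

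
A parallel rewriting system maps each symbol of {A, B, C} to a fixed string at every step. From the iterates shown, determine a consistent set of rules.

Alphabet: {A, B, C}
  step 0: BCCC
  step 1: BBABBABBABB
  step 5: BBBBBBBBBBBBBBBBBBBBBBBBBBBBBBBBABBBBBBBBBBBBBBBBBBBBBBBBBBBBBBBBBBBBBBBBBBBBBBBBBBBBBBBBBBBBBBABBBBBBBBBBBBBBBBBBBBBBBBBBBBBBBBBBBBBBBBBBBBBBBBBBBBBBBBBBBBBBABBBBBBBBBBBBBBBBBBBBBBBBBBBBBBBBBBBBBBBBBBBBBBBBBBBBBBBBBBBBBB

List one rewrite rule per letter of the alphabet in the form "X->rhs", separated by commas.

  step 0 ⇒ step 1: BCCC ⇒ BB·ABB·ABB·ABB
    B ↦ BB
    C ↦ ABB
    A ↦ CBB  (constrained at step 1)

A->CBB, B->BB, C->ABB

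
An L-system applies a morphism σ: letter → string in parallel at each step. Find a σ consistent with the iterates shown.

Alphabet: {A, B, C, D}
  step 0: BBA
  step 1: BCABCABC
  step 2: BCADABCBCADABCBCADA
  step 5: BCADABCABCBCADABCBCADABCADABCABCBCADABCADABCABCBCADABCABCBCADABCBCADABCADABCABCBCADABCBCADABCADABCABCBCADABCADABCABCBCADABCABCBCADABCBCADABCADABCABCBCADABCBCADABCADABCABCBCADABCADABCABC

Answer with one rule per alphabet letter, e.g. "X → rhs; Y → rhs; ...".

  step 1 ⇒ step 2: BCABCABC ⇒ BCA·DA·BC·BCA·DA·BC·BCA·DA
    A ↦ BC
    B ↦ BCA
    C ↦ DA
    D ↦ A  (constrained at step 2)

A->BC, B->BCA, C->DA, D->A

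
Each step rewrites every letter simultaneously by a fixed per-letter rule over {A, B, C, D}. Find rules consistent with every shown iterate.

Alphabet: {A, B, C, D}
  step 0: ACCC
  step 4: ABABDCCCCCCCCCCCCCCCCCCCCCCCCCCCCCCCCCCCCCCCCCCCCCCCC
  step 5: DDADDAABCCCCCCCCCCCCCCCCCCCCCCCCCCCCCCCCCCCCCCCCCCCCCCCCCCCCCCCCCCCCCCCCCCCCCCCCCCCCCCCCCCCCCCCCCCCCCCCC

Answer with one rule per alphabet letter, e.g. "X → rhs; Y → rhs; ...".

  step 4 ⇒ step 5: ABABDCCCCCCCCCCCCCCCCCCCCCCCCCCCCCCCCCCCCCCCCCCCCCCCC ⇒ D·DA·D·DA·AB·CC·CC·CC·CC·CC·CC·CC·CC·CC·CC·CC·CC·CC·CC·CC·CC·CC·CC·CC·CC·CC·CC·CC·CC·CC·CC·CC·CC·CC·CC·CC·CC·CC·CC·CC·CC·CC·CC·CC·CC·CC·CC·CC·CC·CC·CC·CC·CC
    A ↦ D
    B ↦ DA
    C ↦ CC
    D ↦ AB

A->D, B->DA, C->CC, D->AB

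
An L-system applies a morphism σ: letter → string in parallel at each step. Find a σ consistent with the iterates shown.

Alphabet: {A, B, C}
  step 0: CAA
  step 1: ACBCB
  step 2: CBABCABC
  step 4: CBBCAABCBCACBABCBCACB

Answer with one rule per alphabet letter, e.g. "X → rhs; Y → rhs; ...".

  step 1 ⇒ step 2: ACBCB ⇒ CB·A·BC·A·BC
    A ↦ CB
    B ↦ BC
    C ↦ A

A->CB, B->BC, C->A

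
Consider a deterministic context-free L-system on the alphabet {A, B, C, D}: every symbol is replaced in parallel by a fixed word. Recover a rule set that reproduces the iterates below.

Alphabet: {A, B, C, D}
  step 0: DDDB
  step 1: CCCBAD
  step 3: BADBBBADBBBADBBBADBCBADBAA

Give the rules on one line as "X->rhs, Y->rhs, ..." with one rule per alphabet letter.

A->B, B->BAD, C->BAA, D->C

  step 0 ⇒ step 1: DDDB ⇒ C·C·C·BAD
    B ↦ BAD
    D ↦ C
    A ↦ B  (constrained at step 1)
    C ↦ BAA  (constrained at step 1)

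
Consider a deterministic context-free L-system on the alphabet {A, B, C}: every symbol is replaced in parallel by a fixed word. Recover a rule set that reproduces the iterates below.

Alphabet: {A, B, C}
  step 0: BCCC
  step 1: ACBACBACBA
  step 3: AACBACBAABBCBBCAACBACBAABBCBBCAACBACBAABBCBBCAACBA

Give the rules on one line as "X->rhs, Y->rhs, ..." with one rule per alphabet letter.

  step 0 ⇒ step 1: BCCC ⇒ A·CBA·CBA·CBA
    B ↦ A
    C ↦ CBA
    A ↦ BBC  (constrained at step 1)

A->BBC, B->A, C->CBA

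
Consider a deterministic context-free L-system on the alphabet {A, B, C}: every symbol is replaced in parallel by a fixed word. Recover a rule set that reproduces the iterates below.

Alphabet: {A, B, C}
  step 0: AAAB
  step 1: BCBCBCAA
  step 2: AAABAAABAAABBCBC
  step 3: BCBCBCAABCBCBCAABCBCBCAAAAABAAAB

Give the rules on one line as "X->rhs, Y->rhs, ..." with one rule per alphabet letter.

  step 2 ⇒ step 3: AAABAAABAAABBCBC ⇒ BC·BC·BC·AA·BC·BC·BC·AA·BC·BC·BC·AA·AA·AB·AA·AB
    A ↦ BC
    B ↦ AA
    C ↦ AB

A->BC, B->AA, C->AB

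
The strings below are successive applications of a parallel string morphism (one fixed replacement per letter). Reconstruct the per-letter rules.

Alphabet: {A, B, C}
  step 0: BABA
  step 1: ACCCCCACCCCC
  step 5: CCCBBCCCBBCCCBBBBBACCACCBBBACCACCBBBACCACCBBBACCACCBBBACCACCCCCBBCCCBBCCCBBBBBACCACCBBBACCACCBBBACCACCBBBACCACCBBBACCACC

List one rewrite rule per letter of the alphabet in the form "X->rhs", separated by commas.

A->CCC, B->ACC, C->B

  step 0 ⇒ step 1: BABA ⇒ ACC·CCC·ACC·CCC
    A ↦ CCC
    B ↦ ACC
    C ↦ B  (constrained at step 1)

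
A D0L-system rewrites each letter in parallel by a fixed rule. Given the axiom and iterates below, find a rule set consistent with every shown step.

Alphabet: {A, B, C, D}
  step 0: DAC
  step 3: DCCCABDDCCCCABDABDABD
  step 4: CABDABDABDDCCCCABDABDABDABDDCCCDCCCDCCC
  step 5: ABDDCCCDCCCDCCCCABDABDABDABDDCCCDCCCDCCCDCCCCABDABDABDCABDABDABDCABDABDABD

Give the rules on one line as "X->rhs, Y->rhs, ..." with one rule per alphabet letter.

  step 4 ⇒ step 5: CABDABDABDDCCCCABDABDABDABDDCCCDCCCDCCC ⇒ ABD·DC·C·C·DC·C·C·DC·C·C·C·ABD·ABD·ABD·ABD·DC·C·C·DC·C·C·DC·C·C·DC·C·C·C·ABD·ABD·ABD·C·ABD·ABD·ABD·C·ABD·ABD·ABD
    A ↦ DC
    B ↦ C
    C ↦ ABD
    D ↦ C

A->DC, B->C, C->ABD, D->C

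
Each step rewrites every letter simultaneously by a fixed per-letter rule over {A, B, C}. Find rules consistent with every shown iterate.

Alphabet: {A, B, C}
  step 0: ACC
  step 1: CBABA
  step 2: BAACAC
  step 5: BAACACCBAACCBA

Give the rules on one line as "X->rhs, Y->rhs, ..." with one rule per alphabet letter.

  step 1 ⇒ step 2: CBABA ⇒ BA·A·C·A·C
    A ↦ C
    B ↦ A
    C ↦ BA

A->C, B->A, C->BA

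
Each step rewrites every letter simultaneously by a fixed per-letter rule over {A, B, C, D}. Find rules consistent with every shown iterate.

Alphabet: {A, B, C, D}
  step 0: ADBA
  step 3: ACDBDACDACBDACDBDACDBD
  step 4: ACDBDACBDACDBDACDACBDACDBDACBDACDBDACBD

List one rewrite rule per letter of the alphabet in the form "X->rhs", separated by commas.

  step 3 ⇒ step 4: ACDBDACDACBDACDBDACDBD ⇒ AC·D·BD·AC·BD·AC·D·BD·AC·D·AC·BD·AC·D·BD·AC·BD·AC·D·BD·AC·BD
    A ↦ AC
    B ↦ AC
    C ↦ D
    D ↦ BD

A->AC, B->AC, C->D, D->BD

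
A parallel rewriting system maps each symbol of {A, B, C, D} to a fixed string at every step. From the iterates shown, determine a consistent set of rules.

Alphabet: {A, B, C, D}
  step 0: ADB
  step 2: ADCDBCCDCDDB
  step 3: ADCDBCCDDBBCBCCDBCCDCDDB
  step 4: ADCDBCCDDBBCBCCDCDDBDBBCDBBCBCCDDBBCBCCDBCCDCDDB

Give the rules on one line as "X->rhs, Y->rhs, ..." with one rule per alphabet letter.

  step 3 ⇒ step 4: ADCDBCCDDBBCBCCDBCCDCDDB ⇒ AD·CD·BC·CD·DB·BC·BC·CD·CD·DB·DB·BC·DB·BC·BC·CD·DB·BC·BC·CD·BC·CD·CD·DB
    A ↦ AD
    B ↦ DB
    C ↦ BC
    D ↦ CD

A->AD, B->DB, C->BC, D->CD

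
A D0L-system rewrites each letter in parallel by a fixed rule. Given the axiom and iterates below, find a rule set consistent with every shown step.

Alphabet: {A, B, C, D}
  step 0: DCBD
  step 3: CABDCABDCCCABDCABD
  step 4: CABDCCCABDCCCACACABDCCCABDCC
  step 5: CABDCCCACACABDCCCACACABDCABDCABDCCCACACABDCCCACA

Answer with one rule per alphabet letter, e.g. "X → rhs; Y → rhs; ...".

A->BD, B->C, C->CA, D->C

  step 4 ⇒ step 5: CABDCCCABDCCCACACABDCCCABDCC ⇒ CA·BD·C·C·CA·CA·CA·BD·C·C·CA·CA·CA·BD·CA·BD·CA·BD·C·C·CA·CA·CA·BD·C·C·CA·CA
    A ↦ BD
    B ↦ C
    C ↦ CA
    D ↦ C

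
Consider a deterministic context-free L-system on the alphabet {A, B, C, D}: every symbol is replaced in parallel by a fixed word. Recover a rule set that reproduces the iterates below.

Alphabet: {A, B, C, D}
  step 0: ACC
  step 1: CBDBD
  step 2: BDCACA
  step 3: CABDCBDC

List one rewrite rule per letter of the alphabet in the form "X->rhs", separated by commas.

A->C, B->C, C->BD, D->A

  step 2 ⇒ step 3: BDCACA ⇒ C·A·BD·C·BD·C
    A ↦ C
    B ↦ C
    C ↦ BD
    D ↦ A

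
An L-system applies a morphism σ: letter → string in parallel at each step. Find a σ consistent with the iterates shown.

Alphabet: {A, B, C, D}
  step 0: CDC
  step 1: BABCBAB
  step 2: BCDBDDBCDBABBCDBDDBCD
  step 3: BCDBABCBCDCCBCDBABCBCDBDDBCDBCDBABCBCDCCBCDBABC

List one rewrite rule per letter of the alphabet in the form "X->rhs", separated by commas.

  step 2 ⇒ step 3: BCDBDDBCDBABBCDBDDBCD ⇒ BCD·BAB·C·BCD·C·C·BCD·BAB·C·BCD·BDD·BCD·BCD·BAB·C·BCD·C·C·BCD·BAB·C
    A ↦ BDD
    B ↦ BCD
    C ↦ BAB
    D ↦ C

A->BDD, B->BCD, C->BAB, D->C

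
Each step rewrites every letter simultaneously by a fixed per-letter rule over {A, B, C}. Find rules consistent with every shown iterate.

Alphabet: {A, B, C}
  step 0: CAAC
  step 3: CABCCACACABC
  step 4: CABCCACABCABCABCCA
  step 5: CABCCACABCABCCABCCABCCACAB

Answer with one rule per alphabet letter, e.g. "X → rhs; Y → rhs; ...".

A->B, B->C, C->CA

  step 4 ⇒ step 5: CABCCACABCABCABCCA ⇒ CA·B·C·CA·CA·B·CA·B·C·CA·B·C·CA·B·C·CA·CA·B
    A ↦ B
    B ↦ C
    C ↦ CA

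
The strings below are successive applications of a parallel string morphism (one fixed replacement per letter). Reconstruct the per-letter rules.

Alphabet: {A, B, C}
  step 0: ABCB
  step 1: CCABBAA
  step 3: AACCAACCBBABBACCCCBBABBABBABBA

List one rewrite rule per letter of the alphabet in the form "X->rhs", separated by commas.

  step 0 ⇒ step 1: ABCB ⇒ CC·A·BBA·A
    A ↦ CC
    B ↦ A
    C ↦ BBA

A->CC, B->A, C->BBA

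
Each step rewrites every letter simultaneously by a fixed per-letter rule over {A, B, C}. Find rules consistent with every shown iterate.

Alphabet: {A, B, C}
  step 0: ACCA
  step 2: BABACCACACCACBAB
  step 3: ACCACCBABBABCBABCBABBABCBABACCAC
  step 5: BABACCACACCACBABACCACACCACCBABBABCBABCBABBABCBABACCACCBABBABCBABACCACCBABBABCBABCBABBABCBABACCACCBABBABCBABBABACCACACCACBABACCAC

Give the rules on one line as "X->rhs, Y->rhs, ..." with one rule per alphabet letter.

A->C, B->AC, C->BAB

  step 2 ⇒ step 3: BABACCACACCACBAB ⇒ AC·C·AC·C·BAB·BAB·C·BAB·C·BAB·BAB·C·BAB·AC·C·AC
    A ↦ C
    B ↦ AC
    C ↦ BAB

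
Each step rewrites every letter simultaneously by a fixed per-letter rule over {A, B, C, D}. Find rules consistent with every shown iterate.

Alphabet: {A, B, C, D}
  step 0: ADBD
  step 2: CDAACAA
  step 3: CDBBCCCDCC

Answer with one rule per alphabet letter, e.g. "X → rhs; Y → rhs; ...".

  step 2 ⇒ step 3: CDAACAA ⇒ CD·BB·C·C·CD·C·C
    A ↦ C
    C ↦ CD
    D ↦ BB
    B ↦ A  (constrained at step 0)

A->C, B->A, C->CD, D->BB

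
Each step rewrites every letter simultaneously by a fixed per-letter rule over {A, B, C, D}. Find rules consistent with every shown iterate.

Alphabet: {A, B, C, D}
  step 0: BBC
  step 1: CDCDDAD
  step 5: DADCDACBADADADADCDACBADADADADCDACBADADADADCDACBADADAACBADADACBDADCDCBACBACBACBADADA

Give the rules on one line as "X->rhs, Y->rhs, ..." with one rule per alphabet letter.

  step 0 ⇒ step 1: BBC ⇒ CD·CD·DAD
    B ↦ CD
    C ↦ DAD
    A ↦ CB  (constrained at step 1)
    D ↦ A  (constrained at step 1)

A->CB, B->CD, C->DAD, D->A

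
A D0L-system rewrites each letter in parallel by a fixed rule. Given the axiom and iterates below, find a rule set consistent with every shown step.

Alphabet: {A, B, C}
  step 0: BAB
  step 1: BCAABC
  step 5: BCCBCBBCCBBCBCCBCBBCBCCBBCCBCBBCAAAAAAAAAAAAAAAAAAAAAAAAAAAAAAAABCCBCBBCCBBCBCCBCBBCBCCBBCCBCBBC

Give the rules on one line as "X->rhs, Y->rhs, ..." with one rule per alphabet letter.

  step 0 ⇒ step 1: BAB ⇒ BC·AA·BC
    A ↦ AA
    B ↦ BC
    C ↦ CB  (constrained at step 1)

A->AA, B->BC, C->CB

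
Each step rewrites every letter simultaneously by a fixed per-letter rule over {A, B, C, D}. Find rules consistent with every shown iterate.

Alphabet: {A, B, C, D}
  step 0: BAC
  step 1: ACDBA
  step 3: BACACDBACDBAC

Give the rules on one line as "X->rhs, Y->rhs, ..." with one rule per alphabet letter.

A->CD, B->A, C->BA, D->C

  step 0 ⇒ step 1: BAC ⇒ A·CD·BA
    A ↦ CD
    B ↦ A
    C ↦ BA
    D ↦ C  (constrained at step 1)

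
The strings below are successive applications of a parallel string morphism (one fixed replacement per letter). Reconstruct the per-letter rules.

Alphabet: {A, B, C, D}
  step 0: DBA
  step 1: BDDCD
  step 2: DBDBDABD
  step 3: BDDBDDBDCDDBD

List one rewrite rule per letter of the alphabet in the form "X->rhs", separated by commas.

A->CD, B->D, C->A, D->BD

  step 2 ⇒ step 3: DBDBDABD ⇒ BD·D·BD·D·BD·CD·D·BD
    A ↦ CD
    B ↦ D
    D ↦ BD
  step 1 ⇒ step 2: BDDCD ⇒ D·BD·BD·A·BD
    C ↦ A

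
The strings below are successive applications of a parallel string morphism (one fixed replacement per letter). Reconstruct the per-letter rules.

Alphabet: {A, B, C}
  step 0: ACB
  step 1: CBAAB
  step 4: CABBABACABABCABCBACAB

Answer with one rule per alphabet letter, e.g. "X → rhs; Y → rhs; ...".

  step 0 ⇒ step 1: ACB ⇒ C·BA·AB
    A ↦ C
    B ↦ AB
    C ↦ BA

A->C, B->AB, C->BA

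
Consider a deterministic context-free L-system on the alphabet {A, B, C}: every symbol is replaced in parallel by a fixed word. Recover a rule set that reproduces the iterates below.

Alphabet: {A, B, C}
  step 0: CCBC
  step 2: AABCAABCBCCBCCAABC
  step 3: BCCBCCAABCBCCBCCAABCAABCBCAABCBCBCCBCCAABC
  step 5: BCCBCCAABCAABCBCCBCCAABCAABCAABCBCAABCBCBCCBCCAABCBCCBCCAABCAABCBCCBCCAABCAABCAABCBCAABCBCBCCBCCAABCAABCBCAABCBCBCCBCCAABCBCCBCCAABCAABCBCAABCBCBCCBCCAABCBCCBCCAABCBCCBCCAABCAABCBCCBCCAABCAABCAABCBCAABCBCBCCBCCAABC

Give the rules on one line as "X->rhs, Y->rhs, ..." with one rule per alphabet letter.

  step 2 ⇒ step 3: AABCAABCBCCBCCAABC ⇒ BCC·BCC·AA·BC·BCC·BCC·AA·BC·AA·BC·BC·AA·BC·BC·BCC·BCC·AA·BC
    A ↦ BCC
    B ↦ AA
    C ↦ BC

A->BCC, B->AA, C->BC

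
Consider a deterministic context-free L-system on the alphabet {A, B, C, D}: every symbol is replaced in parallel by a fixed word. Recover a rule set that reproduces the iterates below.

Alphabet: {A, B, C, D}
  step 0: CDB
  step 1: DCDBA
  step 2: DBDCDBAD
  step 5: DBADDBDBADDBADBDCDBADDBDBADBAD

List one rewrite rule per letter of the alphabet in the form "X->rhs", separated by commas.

A->D, B->A, C->DC, D->DB

  step 1 ⇒ step 2: DCDBA ⇒ DB·DC·DB·A·D
    A ↦ D
    B ↦ A
    C ↦ DC
    D ↦ DB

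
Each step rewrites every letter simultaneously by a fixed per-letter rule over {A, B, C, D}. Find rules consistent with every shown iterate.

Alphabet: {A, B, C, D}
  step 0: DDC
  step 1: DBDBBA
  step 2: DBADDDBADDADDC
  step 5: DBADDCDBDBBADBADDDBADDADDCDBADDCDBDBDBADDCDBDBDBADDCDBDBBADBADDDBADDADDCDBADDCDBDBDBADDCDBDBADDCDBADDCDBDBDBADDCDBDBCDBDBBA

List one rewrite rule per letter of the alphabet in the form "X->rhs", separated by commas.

A->C, B->ADD, C->BA, D->DB

  step 1 ⇒ step 2: DBDBBA ⇒ DB·ADD·DB·ADD·ADD·C
    A ↦ C
    B ↦ ADD
    D ↦ DB
  step 0 ⇒ step 1: DDC ⇒ DB·DB·BA
    C ↦ BA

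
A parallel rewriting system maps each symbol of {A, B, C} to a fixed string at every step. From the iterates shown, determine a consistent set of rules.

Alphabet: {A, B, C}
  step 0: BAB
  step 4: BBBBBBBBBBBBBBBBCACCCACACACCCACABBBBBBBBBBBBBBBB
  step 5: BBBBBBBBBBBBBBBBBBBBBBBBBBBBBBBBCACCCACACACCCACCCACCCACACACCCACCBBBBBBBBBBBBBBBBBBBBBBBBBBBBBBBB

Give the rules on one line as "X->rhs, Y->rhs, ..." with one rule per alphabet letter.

A->CC, B->BB, C->CA

  step 4 ⇒ step 5: BBBBBBBBBBBBBBBBCACCCACACACCCACABBBBBBBBBBBBBBBB ⇒ BB·BB·BB·BB·BB·BB·BB·BB·BB·BB·BB·BB·BB·BB·BB·BB·CA·CC·CA·CA·CA·CC·CA·CC·CA·CC·CA·CA·CA·CC·CA·CC·BB·BB·BB·BB·BB·BB·BB·BB·BB·BB·BB·BB·BB·BB·BB·BB
    A ↦ CC
    B ↦ BB
    C ↦ CA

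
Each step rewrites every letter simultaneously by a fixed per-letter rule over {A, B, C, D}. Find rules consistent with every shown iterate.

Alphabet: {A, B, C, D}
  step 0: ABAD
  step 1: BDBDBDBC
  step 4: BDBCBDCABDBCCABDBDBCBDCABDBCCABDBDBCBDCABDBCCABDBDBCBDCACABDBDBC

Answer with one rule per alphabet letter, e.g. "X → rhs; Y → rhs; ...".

A->BD, B->BD, C->CA, D->BC

  step 0 ⇒ step 1: ABAD ⇒ BD·BD·BD·BC
    A ↦ BD
    B ↦ BD
    D ↦ BC
    C ↦ CA  (constrained at step 1)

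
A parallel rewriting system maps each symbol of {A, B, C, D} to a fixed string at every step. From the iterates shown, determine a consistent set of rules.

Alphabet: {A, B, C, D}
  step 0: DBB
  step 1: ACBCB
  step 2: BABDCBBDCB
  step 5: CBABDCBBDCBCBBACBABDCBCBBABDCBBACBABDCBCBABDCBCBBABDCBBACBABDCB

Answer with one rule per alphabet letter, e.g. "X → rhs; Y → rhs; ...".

A->BA, B->CB, C->BD, D->A

  step 1 ⇒ step 2: ACBCB ⇒ BA·BD·CB·BD·CB
    A ↦ BA
    B ↦ CB
    C ↦ BD
  step 0 ⇒ step 1: DBB ⇒ A·CB·CB
    D ↦ A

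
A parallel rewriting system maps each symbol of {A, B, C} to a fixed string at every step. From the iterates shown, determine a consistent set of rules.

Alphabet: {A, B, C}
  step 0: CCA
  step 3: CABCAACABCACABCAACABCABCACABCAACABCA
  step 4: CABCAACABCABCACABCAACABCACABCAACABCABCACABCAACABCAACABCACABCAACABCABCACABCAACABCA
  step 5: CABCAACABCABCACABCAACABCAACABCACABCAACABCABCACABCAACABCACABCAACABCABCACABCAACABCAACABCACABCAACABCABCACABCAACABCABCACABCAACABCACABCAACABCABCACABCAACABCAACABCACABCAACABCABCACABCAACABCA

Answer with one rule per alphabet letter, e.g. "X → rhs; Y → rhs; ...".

A->BCA, B->A, C->CA

  step 4 ⇒ step 5: CABCAACABCABCACABCAACABCACABCAACABCABCACABCAACABCAACABCACABCAACABCABCACABCAACABCA ⇒ CA·BCA·A·CA·BCA·BCA·CA·BCA·A·CA·BCA·A·CA·BCA·CA·BCA·A·CA·BCA·BCA·CA·BCA·A·CA·BCA·CA·BCA·A·CA·BCA·BCA·CA·BCA·A·CA·BCA·A·CA·BCA·CA·BCA·A·CA·BCA·BCA·CA·BCA·A·CA·BCA·BCA·CA·BCA·A·CA·BCA·CA·BCA·A·CA·BCA·BCA·CA·BCA·A·CA·BCA·A·CA·BCA·CA·BCA·A·CA·BCA·BCA·CA·BCA·A·CA·BCA
    A ↦ BCA
    B ↦ A
    C ↦ CA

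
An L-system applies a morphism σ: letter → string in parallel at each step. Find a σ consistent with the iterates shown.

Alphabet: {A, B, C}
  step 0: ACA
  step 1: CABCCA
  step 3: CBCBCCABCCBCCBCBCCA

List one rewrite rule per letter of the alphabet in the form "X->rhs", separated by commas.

  step 0 ⇒ step 1: ACA ⇒ CA·BC·CA
    A ↦ CA
    C ↦ BC
    B ↦ C  (constrained at step 1)

A->CA, B->C, C->BC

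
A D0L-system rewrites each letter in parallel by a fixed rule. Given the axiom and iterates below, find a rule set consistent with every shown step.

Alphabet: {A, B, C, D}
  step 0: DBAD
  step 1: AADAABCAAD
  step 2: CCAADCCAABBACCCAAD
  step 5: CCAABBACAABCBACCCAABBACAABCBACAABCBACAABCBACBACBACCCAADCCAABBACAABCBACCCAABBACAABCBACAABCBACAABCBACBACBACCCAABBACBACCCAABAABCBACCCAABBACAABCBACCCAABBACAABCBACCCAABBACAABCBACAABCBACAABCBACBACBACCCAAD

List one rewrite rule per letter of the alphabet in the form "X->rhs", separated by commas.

A->C, B->AAB, C->BAC, D->AAD

  step 1 ⇒ step 2: AADAABCAAD ⇒ C·C·AAD·C·C·AAB·BAC·C·C·AAD
    A ↦ C
    B ↦ AAB
    C ↦ BAC
    D ↦ AAD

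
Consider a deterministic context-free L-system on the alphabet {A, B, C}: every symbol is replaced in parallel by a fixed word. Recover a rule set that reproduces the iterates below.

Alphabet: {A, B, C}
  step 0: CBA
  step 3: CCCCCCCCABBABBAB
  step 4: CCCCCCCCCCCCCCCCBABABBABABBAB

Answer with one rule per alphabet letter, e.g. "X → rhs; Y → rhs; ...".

A->B, B->AB, C->CC

  step 3 ⇒ step 4: CCCCCCCCABBABBAB ⇒ CC·CC·CC·CC·CC·CC·CC·CC·B·AB·AB·B·AB·AB·B·AB
    A ↦ B
    B ↦ AB
    C ↦ CC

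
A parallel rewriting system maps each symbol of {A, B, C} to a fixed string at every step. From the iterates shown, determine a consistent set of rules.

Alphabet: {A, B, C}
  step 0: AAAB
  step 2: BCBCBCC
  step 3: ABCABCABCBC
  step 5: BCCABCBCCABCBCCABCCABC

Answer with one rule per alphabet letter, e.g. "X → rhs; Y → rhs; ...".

  step 2 ⇒ step 3: BCBCBCC ⇒ A·BC·A·BC·A·BC·BC
    B ↦ A
    C ↦ BC
    A ↦ C  (constrained at step 0)

A->C, B->A, C->BC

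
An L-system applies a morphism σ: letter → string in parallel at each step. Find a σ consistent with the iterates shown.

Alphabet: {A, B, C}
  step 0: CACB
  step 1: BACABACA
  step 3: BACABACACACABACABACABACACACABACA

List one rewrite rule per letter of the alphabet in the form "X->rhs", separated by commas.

  step 0 ⇒ step 1: CACB ⇒ BA·CA·BA·CA
    A ↦ CA
    B ↦ CA
    C ↦ BA

A->CA, B->CA, C->BA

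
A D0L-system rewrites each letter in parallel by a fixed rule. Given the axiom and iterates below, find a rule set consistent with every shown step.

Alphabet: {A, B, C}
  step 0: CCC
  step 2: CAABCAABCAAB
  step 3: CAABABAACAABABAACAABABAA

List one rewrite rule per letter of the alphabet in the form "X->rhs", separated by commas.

  step 2 ⇒ step 3: CAABCAABCAAB ⇒ CA·AB·AB·AA·CA·AB·AB·AA·CA·AB·AB·AA
    A ↦ AB
    B ↦ AA
    C ↦ CA

A->AB, B->AA, C->CA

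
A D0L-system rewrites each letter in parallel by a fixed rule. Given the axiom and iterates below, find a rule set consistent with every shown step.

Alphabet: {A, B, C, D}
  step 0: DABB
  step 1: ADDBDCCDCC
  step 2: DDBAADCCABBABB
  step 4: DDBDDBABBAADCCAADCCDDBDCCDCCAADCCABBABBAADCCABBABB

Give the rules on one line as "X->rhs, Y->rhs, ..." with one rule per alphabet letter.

  step 1 ⇒ step 2: ADDBDCCDCC ⇒ DDB·A·A·DCC·A·B·B·A·B·B
    A ↦ DDB
    B ↦ DCC
    C ↦ B
    D ↦ A

A->DDB, B->DCC, C->B, D->A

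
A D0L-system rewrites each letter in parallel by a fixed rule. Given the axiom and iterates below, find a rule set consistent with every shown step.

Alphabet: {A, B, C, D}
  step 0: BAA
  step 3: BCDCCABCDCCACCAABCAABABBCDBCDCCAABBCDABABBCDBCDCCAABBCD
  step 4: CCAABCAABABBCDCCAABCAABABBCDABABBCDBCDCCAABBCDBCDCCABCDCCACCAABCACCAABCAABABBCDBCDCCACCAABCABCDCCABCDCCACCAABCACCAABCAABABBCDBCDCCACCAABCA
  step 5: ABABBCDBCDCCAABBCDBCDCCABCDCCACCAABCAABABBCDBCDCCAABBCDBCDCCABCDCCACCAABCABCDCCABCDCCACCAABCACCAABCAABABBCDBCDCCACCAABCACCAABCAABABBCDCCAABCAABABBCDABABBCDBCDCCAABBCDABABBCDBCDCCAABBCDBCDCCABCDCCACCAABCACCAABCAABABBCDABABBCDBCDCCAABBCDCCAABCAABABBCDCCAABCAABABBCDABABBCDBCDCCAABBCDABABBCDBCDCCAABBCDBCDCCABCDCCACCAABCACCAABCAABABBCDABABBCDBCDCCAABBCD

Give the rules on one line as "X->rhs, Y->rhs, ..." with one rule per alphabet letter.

  step 4 ⇒ step 5: CCAABCAABABBCDCCAABCAABABBCDABABBCDBCDCCAABBCDBCDCCABCDCCACCAABCACCAABCAABABBCDBCDCCACCAABCABCDCCABCDCCACCAABCACCAABCAABABBCDBCDCCACCAABCA ⇒ AB·AB·BCD·BCD·CCA·AB·BCD·BCD·CCA·BCD·CCA·CCA·AB·CA·AB·AB·BCD·BCD·CCA·AB·BCD·BCD·CCA·BCD·CCA·CCA·AB·CA·BCD·CCA·BCD·CCA·CCA·AB·CA·CCA·AB·CA·AB·AB·BCD·BCD·CCA·CCA·AB·CA·CCA·AB·CA·AB·AB·BCD·CCA·AB·CA·AB·AB·BCD·AB·AB·BCD·BCD·CCA·AB·BCD·AB·AB·BCD·BCD·CCA·AB·BCD·BCD·CCA·BCD·CCA·CCA·AB·CA·CCA·AB·CA·AB·AB·BCD·AB·AB·BCD·BCD·CCA·AB·BCD·CCA·AB·CA·AB·AB·BCD·CCA·AB·CA·AB·AB·BCD·AB·AB·BCD·BCD·CCA·AB·BCD·AB·AB·BCD·BCD·CCA·AB·BCD·BCD·CCA·BCD·CCA·CCA·AB·CA·CCA·AB·CA·AB·AB·BCD·AB·AB·BCD·BCD·CCA·AB·BCD
    A ↦ BCD
    B ↦ CCA
    C ↦ AB
    D ↦ CA

A->BCD, B->CCA, C->AB, D->CA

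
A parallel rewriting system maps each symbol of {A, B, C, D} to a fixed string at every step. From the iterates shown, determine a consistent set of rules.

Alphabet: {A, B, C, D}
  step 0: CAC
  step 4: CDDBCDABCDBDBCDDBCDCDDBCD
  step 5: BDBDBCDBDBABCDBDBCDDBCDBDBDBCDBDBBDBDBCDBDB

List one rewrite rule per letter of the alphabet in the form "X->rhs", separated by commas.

A->AB, B->CD, C->B, D->DB

  step 4 ⇒ step 5: CDDBCDABCDBDBCDDBCDCDDBCD ⇒ B·DB·DB·CD·B·DB·AB·CD·B·DB·CD·DB·CD·B·DB·DB·CD·B·DB·B·DB·DB·CD·B·DB
    A ↦ AB
    B ↦ CD
    C ↦ B
    D ↦ DB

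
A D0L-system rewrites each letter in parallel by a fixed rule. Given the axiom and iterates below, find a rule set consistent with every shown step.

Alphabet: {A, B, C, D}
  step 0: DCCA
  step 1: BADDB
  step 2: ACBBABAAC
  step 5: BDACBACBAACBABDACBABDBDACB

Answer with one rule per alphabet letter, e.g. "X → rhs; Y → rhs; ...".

A->B, B->AC, C->D, D->BA

  step 1 ⇒ step 2: BADDB ⇒ AC·B·BA·BA·AC
    A ↦ B
    B ↦ AC
    D ↦ BA
  step 0 ⇒ step 1: DCCA ⇒ BA·D·D·B
    C ↦ D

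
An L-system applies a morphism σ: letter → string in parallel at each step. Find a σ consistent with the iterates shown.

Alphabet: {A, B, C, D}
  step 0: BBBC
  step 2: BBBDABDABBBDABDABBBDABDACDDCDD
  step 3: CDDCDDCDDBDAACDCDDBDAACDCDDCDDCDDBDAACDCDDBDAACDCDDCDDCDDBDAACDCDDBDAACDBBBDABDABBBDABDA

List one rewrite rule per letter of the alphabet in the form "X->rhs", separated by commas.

A->ACD, B->CDD, C->BB, D->BDA

  step 2 ⇒ step 3: BBBDABDABBBDABDABBBDABDACDDCDD ⇒ CDD·CDD·CDD·BDA·ACD·CDD·BDA·ACD·CDD·CDD·CDD·BDA·ACD·CDD·BDA·ACD·CDD·CDD·CDD·BDA·ACD·CDD·BDA·ACD·BB·BDA·BDA·BB·BDA·BDA
    A ↦ ACD
    B ↦ CDD
    C ↦ BB
    D ↦ BDA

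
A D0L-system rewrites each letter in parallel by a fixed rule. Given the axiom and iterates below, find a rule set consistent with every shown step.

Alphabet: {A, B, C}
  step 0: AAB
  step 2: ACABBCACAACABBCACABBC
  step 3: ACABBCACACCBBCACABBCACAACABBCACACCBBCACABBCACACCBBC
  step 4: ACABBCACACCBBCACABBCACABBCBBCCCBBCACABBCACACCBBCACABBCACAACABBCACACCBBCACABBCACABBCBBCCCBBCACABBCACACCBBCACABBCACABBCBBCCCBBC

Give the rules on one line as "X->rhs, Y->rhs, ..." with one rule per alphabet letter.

  step 3 ⇒ step 4: ACABBCACACCBBCACABBCACAACABBCACACCBBCACABBCACACCBBC ⇒ ACA·BBC·ACA·C·C·BBC·ACA·BBC·ACA·BBC·BBC·C·C·BBC·ACA·BBC·ACA·C·C·BBC·ACA·BBC·ACA·ACA·BBC·ACA·C·C·BBC·ACA·BBC·ACA·BBC·BBC·C·C·BBC·ACA·BBC·ACA·C·C·BBC·ACA·BBC·ACA·BBC·BBC·C·C·BBC
    A ↦ ACA
    B ↦ C
    C ↦ BBC

A->ACA, B->C, C->BBC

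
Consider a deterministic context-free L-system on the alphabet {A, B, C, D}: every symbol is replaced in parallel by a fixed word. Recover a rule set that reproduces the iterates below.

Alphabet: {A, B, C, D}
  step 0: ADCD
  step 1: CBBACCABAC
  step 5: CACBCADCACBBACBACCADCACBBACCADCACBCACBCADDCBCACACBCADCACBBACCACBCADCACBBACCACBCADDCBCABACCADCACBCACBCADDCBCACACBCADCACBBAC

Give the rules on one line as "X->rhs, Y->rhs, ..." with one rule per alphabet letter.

  step 0 ⇒ step 1: ADCD ⇒ CB·BAC·CA·BAC
    A ↦ CB
    C ↦ CA
    D ↦ BAC
    B ↦ D  (constrained at step 1)

A->CB, B->D, C->CA, D->BAC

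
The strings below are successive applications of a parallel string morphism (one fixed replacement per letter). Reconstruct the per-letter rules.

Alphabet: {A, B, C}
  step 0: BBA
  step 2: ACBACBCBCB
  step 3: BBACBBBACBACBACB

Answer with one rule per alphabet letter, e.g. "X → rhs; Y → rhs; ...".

A->BB, B->CB, C->A

  step 2 ⇒ step 3: ACBACBCBCB ⇒ BB·A·CB·BB·A·CB·A·CB·A·CB
    A ↦ BB
    B ↦ CB
    C ↦ A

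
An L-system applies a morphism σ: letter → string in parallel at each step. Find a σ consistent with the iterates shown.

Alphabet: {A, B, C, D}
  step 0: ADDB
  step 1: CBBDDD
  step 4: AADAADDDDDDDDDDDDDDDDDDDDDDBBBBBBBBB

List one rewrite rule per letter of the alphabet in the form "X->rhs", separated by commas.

A->C, B->DDD, C->AAD, D->B

  step 0 ⇒ step 1: ADDB ⇒ C·B·B·DDD
    A ↦ C
    B ↦ DDD
    D ↦ B
    C ↦ AAD  (constrained at step 1)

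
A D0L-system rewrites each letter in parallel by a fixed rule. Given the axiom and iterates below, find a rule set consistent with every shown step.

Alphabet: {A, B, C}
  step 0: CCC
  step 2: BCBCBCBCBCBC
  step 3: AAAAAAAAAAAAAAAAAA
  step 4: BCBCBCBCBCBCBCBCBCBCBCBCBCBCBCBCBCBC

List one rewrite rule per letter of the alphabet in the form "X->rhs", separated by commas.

A->BC, B->A, C->AA

  step 3 ⇒ step 4: AAAAAAAAAAAAAAAAAA ⇒ BC·BC·BC·BC·BC·BC·BC·BC·BC·BC·BC·BC·BC·BC·BC·BC·BC·BC
    A ↦ BC
  step 2 ⇒ step 3: BCBCBCBCBCBC ⇒ A·AA·A·AA·A·AA·A·AA·A·AA·A·AA
    B ↦ A
  step 2 ⇒ step 3: BCBCBCBCBCBC ⇒ A·AA·A·AA·A·AA·A·AA·A·AA·A·AA
    C ↦ AA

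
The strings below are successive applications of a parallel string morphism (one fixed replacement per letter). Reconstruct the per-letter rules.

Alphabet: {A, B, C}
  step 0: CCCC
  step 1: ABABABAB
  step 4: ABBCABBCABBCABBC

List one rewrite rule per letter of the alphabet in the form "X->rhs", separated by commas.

  step 0 ⇒ step 1: CCCC ⇒ AB·AB·AB·AB
    C ↦ AB
    A ↦ B  (constrained at step 1)
    B ↦ C  (constrained at step 1)

A->B, B->C, C->AB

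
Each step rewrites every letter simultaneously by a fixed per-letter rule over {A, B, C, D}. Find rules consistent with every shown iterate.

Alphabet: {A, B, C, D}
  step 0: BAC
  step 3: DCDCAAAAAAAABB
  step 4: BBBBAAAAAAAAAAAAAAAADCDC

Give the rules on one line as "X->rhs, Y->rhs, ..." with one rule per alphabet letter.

  step 3 ⇒ step 4: DCDCAAAAAAAABB ⇒ B·B·B·B·AA·AA·AA·AA·AA·AA·AA·AA·DC·DC
    A ↦ AA
    B ↦ DC
    C ↦ B
    D ↦ B

A->AA, B->DC, C->B, D->B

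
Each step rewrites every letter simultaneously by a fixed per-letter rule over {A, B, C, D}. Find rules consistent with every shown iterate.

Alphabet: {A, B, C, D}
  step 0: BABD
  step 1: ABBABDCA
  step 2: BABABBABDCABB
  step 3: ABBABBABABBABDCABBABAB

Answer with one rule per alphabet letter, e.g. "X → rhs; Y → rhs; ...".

A->B, B->AB, C->B, D->DCA

  step 2 ⇒ step 3: BABABBABDCABB ⇒ AB·B·AB·B·AB·AB·B·AB·DCA·B·B·AB·AB
    A ↦ B
    B ↦ AB
    C ↦ B
    D ↦ DCA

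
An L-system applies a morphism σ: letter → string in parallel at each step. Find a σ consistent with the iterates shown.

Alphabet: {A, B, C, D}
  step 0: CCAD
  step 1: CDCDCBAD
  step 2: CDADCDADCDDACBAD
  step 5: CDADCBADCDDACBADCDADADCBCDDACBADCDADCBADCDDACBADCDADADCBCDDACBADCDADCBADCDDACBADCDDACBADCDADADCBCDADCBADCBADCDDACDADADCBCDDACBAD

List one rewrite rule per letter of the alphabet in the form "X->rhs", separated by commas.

  step 1 ⇒ step 2: CDCDCBAD ⇒ CD·AD·CD·AD·CD·DA·CB·AD
    A ↦ CB
    B ↦ DA
    C ↦ CD
    D ↦ AD

A->CB, B->DA, C->CD, D->AD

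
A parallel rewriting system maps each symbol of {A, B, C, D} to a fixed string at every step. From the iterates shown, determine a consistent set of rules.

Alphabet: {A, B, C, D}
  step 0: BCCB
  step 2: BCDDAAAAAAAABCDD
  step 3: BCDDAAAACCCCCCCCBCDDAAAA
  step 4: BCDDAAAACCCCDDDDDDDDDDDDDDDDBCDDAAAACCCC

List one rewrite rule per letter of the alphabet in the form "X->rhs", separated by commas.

  step 3 ⇒ step 4: BCDDAAAACCCCCCCCBCDDAAAA ⇒ BC·DD·AA·AA·C·C·C·C·DD·DD·DD·DD·DD·DD·DD·DD·BC·DD·AA·AA·C·C·C·C
    A ↦ C
    B ↦ BC
    C ↦ DD
    D ↦ AA

A->C, B->BC, C->DD, D->AA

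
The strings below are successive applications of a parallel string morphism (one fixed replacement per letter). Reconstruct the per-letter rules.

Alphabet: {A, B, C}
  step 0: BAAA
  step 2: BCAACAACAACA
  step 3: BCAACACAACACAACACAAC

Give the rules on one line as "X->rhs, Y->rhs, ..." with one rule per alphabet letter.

A->AC, B->BC, C->A

  step 2 ⇒ step 3: BCAACAACAACA ⇒ BC·A·AC·AC·A·AC·AC·A·AC·AC·A·AC
    A ↦ AC
    B ↦ BC
    C ↦ A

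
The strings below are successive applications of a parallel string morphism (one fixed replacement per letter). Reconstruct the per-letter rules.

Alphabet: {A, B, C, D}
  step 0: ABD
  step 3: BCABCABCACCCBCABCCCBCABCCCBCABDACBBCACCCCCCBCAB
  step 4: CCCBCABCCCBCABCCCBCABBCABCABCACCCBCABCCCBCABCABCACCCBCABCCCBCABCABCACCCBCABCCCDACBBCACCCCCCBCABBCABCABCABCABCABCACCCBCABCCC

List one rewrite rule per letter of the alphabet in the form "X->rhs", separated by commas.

A->B, B->CCC, C->BCA, D->DAC

  step 3 ⇒ step 4: BCABCABCACCCBCABCCCBCABCCCBCABDACBBCACCCCCCBCAB ⇒ CCC·BCA·B·CCC·BCA·B·CCC·BCA·B·BCA·BCA·BCA·CCC·BCA·B·CCC·BCA·BCA·BCA·CCC·BCA·B·CCC·BCA·BCA·BCA·CCC·BCA·B·CCC·DAC·B·BCA·CCC·CCC·BCA·B·BCA·BCA·BCA·BCA·BCA·BCA·CCC·BCA·B·CCC
    A ↦ B
    B ↦ CCC
    C ↦ BCA
    D ↦ DAC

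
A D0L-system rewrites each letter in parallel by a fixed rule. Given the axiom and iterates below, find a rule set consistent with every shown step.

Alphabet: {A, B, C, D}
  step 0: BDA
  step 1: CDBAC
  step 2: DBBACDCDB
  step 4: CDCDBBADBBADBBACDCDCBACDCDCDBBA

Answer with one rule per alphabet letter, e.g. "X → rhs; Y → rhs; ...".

  step 1 ⇒ step 2: CDBAC ⇒ DB·BA·CD·C·DB
    A ↦ C
    B ↦ CD
    C ↦ DB
    D ↦ BA

A->C, B->CD, C->DB, D->BA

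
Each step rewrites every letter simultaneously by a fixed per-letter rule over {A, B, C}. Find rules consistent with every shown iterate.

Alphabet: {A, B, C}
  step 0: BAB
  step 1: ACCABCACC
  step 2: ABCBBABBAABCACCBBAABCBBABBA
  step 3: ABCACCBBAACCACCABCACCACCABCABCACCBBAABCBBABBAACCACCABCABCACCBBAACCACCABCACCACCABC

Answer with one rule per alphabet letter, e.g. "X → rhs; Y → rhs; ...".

A->ABC, B->ACC, C->BBA

  step 2 ⇒ step 3: ABCBBABBAABCACCBBAABCBBABBA ⇒ ABC·ACC·BBA·ACC·ACC·ABC·ACC·ACC·ABC·ABC·ACC·BBA·ABC·BBA·BBA·ACC·ACC·ABC·ABC·ACC·BBA·ACC·ACC·ABC·ACC·ACC·ABC
    A ↦ ABC
    B ↦ ACC
    C ↦ BBA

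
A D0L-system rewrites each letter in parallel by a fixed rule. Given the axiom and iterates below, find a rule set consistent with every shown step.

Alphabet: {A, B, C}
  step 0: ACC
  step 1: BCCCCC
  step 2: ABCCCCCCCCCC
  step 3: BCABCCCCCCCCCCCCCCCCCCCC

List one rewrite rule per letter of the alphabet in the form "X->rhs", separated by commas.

A->BC, B->AB, C->CC

  step 2 ⇒ step 3: ABCCCCCCCCCC ⇒ BC·AB·CC·CC·CC·CC·CC·CC·CC·CC·CC·CC
    A ↦ BC
    B ↦ AB
    C ↦ CC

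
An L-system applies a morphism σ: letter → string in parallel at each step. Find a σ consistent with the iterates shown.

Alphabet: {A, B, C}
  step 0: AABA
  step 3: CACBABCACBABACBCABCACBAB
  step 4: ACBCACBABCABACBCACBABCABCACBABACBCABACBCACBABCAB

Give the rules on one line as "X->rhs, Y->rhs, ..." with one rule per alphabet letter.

  step 3 ⇒ step 4: CACBABCACBABACBCABCACBAB ⇒ ACB·C·ACB·AB·C·AB·ACB·C·ACB·AB·C·AB·C·ACB·AB·ACB·C·AB·ACB·C·ACB·AB·C·AB
    A ↦ C
    B ↦ AB
    C ↦ ACB

A->C, B->AB, C->ACB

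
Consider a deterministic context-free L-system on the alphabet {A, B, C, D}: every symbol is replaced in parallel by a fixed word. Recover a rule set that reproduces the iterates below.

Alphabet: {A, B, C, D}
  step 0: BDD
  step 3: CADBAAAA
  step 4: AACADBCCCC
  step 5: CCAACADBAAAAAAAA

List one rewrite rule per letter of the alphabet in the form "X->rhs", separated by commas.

A->C, B->DB, C->AA, D->A

  step 4 ⇒ step 5: AACADBCCCC ⇒ C·C·AA·C·A·DB·AA·AA·AA·AA
    A ↦ C
    B ↦ DB
    C ↦ AA
    D ↦ A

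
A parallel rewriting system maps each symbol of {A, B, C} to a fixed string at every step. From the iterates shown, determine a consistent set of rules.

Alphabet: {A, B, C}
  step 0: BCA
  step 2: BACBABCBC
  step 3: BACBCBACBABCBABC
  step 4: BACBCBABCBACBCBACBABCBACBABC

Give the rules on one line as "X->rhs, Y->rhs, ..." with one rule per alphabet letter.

  step 3 ⇒ step 4: BACBCBACBABCBABC ⇒ BA·C·BC·BA·BC·BA·C·BC·BA·C·BA·BC·BA·C·BA·BC
    A ↦ C
    B ↦ BA
    C ↦ BC

A->C, B->BA, C->BC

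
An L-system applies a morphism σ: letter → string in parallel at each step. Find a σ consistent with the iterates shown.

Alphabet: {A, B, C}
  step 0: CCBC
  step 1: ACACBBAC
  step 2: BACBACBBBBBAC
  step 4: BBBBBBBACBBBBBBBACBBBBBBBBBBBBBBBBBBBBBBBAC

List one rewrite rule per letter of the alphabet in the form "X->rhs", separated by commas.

A->B, B->BB, C->AC

  step 1 ⇒ step 2: ACACBBAC ⇒ B·AC·B·AC·BB·BB·B·AC
    A ↦ B
    B ↦ BB
    C ↦ AC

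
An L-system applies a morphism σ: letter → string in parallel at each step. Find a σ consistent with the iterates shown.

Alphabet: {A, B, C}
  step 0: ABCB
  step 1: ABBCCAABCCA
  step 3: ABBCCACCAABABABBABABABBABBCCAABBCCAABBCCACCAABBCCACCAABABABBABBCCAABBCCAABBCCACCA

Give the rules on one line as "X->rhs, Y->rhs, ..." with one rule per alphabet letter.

  step 0 ⇒ step 1: ABCB ⇒ ABB·CCA·AB·CCA
    A ↦ ABB
    B ↦ CCA
    C ↦ AB

A->ABB, B->CCA, C->AB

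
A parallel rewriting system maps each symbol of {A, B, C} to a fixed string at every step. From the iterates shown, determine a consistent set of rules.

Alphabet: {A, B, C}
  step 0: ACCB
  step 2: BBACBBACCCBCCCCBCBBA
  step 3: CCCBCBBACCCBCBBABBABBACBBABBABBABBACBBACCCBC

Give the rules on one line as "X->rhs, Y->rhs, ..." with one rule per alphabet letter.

A->CBC, B->C, C->BBA

  step 2 ⇒ step 3: BBACBBACCCBCCCCBCBBA ⇒ C·C·CBC·BBA·C·C·CBC·BBA·BBA·BBA·C·BBA·BBA·BBA·BBA·C·BBA·C·C·CBC
    A ↦ CBC
    B ↦ C
    C ↦ BBA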